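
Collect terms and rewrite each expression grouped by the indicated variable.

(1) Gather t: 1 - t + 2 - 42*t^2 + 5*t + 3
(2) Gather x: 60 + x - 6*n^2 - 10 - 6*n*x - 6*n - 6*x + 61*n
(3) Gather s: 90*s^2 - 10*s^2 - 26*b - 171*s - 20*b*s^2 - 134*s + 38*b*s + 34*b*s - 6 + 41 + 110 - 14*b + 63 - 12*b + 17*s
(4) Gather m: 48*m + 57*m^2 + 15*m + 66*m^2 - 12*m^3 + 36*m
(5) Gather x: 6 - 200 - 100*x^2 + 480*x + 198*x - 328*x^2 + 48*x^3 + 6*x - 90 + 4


(1) = -42*t^2 + 4*t + 6
(2) = -6*n^2 + 55*n + x*(-6*n - 5) + 50
(3) = -52*b + s^2*(80 - 20*b) + s*(72*b - 288) + 208
(4) = -12*m^3 + 123*m^2 + 99*m
(5) = 48*x^3 - 428*x^2 + 684*x - 280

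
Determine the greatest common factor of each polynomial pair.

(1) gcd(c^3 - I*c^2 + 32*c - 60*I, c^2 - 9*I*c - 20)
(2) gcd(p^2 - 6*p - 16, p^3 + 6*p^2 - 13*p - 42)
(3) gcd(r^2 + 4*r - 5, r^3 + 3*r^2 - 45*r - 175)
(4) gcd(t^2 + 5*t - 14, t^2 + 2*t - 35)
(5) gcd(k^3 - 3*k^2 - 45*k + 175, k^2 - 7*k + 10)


(1) = gcd((c - 5*I)*(c - 2*I)*(c + 6*I), (c - 5*I)*(c - 4*I)) = c - 5*I
(2) = p + 2
(3) = r + 5
(4) = t + 7
(5) = gcd((k - 5)^2*(k + 7), (k - 5)*(k - 2)) = k - 5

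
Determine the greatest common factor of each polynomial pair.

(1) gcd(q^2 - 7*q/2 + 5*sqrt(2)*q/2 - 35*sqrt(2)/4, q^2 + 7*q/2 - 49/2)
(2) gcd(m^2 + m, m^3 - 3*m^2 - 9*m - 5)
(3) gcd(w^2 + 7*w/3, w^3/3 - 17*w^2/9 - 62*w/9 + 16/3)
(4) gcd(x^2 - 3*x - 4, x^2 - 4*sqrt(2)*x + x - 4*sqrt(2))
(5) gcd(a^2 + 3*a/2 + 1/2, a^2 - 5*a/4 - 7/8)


(1) = gcd((q - 7/2)*(q + 5*sqrt(2)/2), (q - 7/2)*(q + 7)) = q - 7/2
(2) = gcd(m*(m + 1), (m - 5)*(m + 1)^2) = m + 1
(3) = gcd(w*(w + 7/3), (w/3 + 1)*(w - 8)*(w - 2/3)) = 1
(4) = gcd((x - 4)*(x + 1), (x + 1)*(x - 4*sqrt(2))) = x + 1
(5) = a + 1/2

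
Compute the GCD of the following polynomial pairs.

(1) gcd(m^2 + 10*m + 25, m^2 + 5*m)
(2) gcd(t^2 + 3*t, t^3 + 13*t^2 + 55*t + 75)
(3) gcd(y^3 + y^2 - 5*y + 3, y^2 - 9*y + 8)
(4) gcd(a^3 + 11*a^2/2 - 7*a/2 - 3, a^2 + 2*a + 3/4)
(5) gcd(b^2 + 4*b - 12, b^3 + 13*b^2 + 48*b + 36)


(1) = gcd((m + 5)^2, m*(m + 5)) = m + 5
(2) = gcd(t*(t + 3), (t + 3)*(t + 5)^2) = t + 3
(3) = gcd((y - 1)^2*(y + 3), (y - 8)*(y - 1)) = y - 1
(4) = a + 1/2
(5) = gcd((b - 2)*(b + 6), (b + 1)*(b + 6)^2) = b + 6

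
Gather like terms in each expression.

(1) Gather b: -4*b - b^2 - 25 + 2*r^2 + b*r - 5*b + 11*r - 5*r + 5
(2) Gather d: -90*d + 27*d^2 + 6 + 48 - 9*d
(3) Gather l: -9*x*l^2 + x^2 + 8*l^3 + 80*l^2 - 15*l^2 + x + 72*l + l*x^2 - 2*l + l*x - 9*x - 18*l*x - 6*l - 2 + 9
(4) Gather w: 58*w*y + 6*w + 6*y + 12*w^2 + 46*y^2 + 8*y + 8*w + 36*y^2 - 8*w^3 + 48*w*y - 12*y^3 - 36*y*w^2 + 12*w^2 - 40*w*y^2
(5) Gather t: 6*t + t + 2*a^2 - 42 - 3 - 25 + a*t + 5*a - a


(1) = -b^2 + b*(r - 9) + 2*r^2 + 6*r - 20
(2) = 27*d^2 - 99*d + 54
(3) = 8*l^3 + l^2*(65 - 9*x) + l*(x^2 - 17*x + 64) + x^2 - 8*x + 7
(4) = -8*w^3 + w^2*(24 - 36*y) + w*(-40*y^2 + 106*y + 14) - 12*y^3 + 82*y^2 + 14*y
(5) = 2*a^2 + 4*a + t*(a + 7) - 70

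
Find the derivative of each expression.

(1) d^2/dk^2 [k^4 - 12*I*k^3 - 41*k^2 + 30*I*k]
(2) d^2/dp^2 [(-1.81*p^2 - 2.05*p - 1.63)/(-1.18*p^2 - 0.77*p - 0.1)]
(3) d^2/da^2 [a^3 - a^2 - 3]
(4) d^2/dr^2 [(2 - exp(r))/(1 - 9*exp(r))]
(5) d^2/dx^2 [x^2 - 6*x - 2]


(1) = 12*k^2 - 72*I*k - 82
(2) = (2.419708*p^3 + 12.336192*p^2 + 7.434708*p + 1.268674)/(1.643032*p^6 + 3.216444*p^5 + 2.516586*p^4 + 1.001693*p^3 + 0.21327*p^2 + 0.0231*p + 0.001)
(3) = 6*a - 2
(4) = (-153*exp(r) - 17)*exp(r)/(729*exp(3*r) - 243*exp(2*r) + 27*exp(r) - 1)
(5) = 2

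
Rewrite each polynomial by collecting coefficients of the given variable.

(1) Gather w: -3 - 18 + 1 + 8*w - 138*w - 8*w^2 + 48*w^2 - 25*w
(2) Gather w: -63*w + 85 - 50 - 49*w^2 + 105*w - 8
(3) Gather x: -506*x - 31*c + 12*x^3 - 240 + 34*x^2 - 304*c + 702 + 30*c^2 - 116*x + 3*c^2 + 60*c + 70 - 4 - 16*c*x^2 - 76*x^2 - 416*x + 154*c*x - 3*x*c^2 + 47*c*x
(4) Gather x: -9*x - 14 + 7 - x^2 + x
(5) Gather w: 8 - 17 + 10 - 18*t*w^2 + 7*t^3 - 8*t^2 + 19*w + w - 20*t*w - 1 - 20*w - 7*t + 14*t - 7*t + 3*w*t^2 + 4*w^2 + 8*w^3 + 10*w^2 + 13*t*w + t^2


(1) = 40*w^2 - 155*w - 20
(2) = -49*w^2 + 42*w + 27
(3) = 33*c^2 - 275*c + 12*x^3 + x^2*(-16*c - 42) + x*(-3*c^2 + 201*c - 1038) + 528
(4) = -x^2 - 8*x - 7
(5) = 7*t^3 - 7*t^2 + 8*w^3 + w^2*(14 - 18*t) + w*(3*t^2 - 7*t)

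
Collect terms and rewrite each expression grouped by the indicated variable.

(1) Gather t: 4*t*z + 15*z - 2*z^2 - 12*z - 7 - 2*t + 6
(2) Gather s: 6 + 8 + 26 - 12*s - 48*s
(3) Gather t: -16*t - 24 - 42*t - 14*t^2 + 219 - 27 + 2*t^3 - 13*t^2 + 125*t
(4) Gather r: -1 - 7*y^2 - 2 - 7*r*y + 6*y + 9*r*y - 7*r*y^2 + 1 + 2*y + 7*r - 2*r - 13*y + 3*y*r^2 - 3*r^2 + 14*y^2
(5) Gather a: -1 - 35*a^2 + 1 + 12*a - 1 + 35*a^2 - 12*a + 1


(1) = t*(4*z - 2) - 2*z^2 + 3*z - 1
(2) = 40 - 60*s
(3) = 2*t^3 - 27*t^2 + 67*t + 168
(4) = r^2*(3*y - 3) + r*(-7*y^2 + 2*y + 5) + 7*y^2 - 5*y - 2
(5) = 0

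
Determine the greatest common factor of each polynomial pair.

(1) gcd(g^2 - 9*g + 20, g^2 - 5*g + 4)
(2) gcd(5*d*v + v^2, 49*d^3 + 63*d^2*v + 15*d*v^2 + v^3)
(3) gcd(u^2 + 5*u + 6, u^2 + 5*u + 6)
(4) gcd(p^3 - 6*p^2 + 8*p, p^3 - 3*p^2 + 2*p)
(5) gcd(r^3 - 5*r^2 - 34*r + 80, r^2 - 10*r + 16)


(1) = g - 4
(2) = 1
(3) = gcd((u + 2)*(u + 3), (u + 2)*(u + 3)) = u^2 + 5*u + 6
(4) = p^2 - 2*p
(5) = r^2 - 10*r + 16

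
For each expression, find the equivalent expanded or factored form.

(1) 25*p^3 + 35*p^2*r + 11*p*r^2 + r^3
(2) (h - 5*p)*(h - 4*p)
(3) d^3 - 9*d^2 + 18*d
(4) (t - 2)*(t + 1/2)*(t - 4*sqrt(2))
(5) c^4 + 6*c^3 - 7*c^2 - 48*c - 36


(1) = (p + r)*(5*p + r)^2
(2) = h^2 - 9*h*p + 20*p^2
(3) = d*(d - 6)*(d - 3)
(4) = t^3 - 4*sqrt(2)*t^2 - 3*t^2/2 - t + 6*sqrt(2)*t + 4*sqrt(2)
(5) = (c - 3)*(c + 1)*(c + 2)*(c + 6)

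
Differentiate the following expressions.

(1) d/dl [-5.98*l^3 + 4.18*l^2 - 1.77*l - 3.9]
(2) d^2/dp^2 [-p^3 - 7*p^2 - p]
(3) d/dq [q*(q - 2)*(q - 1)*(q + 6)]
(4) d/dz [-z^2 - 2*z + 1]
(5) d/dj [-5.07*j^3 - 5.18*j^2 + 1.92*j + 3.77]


(1) = -17.94*l^2 + 8.36*l - 1.77
(2) = -6*p - 14
(3) = 4*q^3 + 9*q^2 - 32*q + 12
(4) = -2*z - 2
(5) = -15.21*j^2 - 10.36*j + 1.92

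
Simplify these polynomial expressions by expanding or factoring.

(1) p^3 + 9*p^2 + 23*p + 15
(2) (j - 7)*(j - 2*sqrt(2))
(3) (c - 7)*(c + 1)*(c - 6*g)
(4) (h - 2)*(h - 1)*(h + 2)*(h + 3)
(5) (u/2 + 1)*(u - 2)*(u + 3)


(1) = (p + 1)*(p + 3)*(p + 5)
(2) = j^2 - 7*j - 2*sqrt(2)*j + 14*sqrt(2)
(3) = c^3 - 6*c^2*g - 6*c^2 + 36*c*g - 7*c + 42*g
(4) = h^4 + 2*h^3 - 7*h^2 - 8*h + 12
(5) = u^3/2 + 3*u^2/2 - 2*u - 6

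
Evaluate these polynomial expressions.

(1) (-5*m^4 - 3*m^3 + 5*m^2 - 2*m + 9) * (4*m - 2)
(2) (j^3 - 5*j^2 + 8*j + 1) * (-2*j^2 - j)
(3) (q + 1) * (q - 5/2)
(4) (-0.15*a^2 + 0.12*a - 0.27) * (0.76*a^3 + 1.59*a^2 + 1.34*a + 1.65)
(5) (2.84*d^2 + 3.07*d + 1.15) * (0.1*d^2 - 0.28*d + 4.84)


(1) = -20*m^5 - 2*m^4 + 26*m^3 - 18*m^2 + 40*m - 18
(2) = -2*j^5 + 9*j^4 - 11*j^3 - 10*j^2 - j
(3) = q^2 - 3*q/2 - 5/2
(4) = -0.114*a^5 - 0.1473*a^4 - 0.2154*a^3 - 0.516*a^2 - 0.1638*a - 0.4455
(5) = 0.284*d^4 - 0.4882*d^3 + 13.001*d^2 + 14.5368*d + 5.566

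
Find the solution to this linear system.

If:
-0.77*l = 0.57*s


Then:
l = -0.74025974025974*s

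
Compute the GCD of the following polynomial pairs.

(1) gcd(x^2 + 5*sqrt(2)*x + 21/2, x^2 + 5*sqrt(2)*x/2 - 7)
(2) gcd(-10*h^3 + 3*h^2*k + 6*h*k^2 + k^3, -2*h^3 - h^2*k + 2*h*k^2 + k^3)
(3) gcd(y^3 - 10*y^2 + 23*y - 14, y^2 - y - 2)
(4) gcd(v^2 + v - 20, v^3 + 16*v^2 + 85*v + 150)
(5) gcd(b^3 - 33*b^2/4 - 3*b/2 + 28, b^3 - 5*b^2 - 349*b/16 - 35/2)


(1) = x + 7*sqrt(2)/2
(2) = gcd((-h + k)*(2*h + k)*(5*h + k), (-h + k)*(h + k)*(2*h + k)) = 2*h^2 - h*k - k^2
(3) = y - 2
(4) = v + 5
(5) = gcd((b - 8)*(b - 2)*(b + 7/4), (b - 8)*(b + 5/4)*(b + 7/4)) = b^2 - 25*b/4 - 14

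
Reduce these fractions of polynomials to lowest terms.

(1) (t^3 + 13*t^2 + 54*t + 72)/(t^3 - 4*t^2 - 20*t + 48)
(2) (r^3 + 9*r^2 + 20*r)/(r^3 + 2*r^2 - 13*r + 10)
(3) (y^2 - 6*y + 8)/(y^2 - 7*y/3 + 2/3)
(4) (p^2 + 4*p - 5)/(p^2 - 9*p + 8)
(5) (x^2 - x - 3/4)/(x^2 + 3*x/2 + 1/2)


(1) = (t^2 + 9*t + 18)/(t^2 - 8*t + 12)
(2) = (r^2 + 4*r)/(r^2 - 3*r + 2)
(3) = (3*y - 12)/(3*y - 1)
(4) = (p + 5)/(p - 8)
(5) = (2*x - 3)/(2*x + 2)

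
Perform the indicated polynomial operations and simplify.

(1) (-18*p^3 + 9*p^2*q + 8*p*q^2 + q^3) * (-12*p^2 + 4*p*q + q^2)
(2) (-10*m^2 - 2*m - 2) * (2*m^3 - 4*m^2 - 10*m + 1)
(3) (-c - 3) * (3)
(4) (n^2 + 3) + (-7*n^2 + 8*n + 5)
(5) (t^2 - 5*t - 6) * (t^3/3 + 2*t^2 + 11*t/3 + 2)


(1) = 216*p^5 - 180*p^4*q - 78*p^3*q^2 + 29*p^2*q^3 + 12*p*q^4 + q^5
(2) = -20*m^5 + 36*m^4 + 104*m^3 + 18*m^2 + 18*m - 2
(3) = -3*c - 9
(4) = -6*n^2 + 8*n + 8
(5) = t^5/3 + t^4/3 - 25*t^3/3 - 85*t^2/3 - 32*t - 12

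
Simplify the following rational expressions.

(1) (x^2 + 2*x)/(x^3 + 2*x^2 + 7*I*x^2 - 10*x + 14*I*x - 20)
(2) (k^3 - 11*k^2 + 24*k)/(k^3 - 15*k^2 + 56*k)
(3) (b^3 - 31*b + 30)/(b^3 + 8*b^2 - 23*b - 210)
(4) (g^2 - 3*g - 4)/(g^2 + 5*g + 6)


(1) = x/(x^2 + 7*I*x - 10)
(2) = (k - 3)/(k - 7)
(3) = (b - 1)/(b + 7)
(4) = (g^2 - 3*g - 4)/(g^2 + 5*g + 6)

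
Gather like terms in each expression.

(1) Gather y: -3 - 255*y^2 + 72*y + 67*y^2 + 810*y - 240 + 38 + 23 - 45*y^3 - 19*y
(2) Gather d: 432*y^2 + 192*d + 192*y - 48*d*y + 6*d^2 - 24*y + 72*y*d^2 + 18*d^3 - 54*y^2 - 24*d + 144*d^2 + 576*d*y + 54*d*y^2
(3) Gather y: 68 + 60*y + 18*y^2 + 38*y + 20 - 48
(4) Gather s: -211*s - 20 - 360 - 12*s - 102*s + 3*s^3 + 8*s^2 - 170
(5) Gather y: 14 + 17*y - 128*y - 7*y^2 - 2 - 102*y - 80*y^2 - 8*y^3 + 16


(1) = -45*y^3 - 188*y^2 + 863*y - 182
(2) = 18*d^3 + d^2*(72*y + 150) + d*(54*y^2 + 528*y + 168) + 378*y^2 + 168*y
(3) = 18*y^2 + 98*y + 40
(4) = 3*s^3 + 8*s^2 - 325*s - 550
(5) = -8*y^3 - 87*y^2 - 213*y + 28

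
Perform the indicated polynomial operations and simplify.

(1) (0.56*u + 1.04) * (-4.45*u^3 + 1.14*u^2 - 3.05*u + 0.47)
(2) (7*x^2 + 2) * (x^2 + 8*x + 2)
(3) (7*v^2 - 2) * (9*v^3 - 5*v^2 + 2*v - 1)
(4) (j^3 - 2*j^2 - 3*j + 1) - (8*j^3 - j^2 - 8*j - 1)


(1) = -2.492*u^4 - 3.9896*u^3 - 0.5224*u^2 - 2.9088*u + 0.4888
(2) = 7*x^4 + 56*x^3 + 16*x^2 + 16*x + 4
(3) = 63*v^5 - 35*v^4 - 4*v^3 + 3*v^2 - 4*v + 2
(4) = -7*j^3 - j^2 + 5*j + 2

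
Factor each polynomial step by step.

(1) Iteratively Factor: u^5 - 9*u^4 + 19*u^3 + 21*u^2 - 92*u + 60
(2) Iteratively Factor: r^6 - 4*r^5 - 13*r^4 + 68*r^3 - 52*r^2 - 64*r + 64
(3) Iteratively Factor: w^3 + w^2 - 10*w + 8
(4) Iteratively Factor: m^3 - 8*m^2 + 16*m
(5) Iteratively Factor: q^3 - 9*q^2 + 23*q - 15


(1) = (u - 5)*(u^4 - 4*u^3 - u^2 + 16*u - 12) = (u - 5)*(u - 3)*(u^3 - u^2 - 4*u + 4) = (u - 5)*(u - 3)*(u + 2)*(u^2 - 3*u + 2) = (u - 5)*(u - 3)*(u - 1)*(u + 2)*(u - 2)
(2) = (r - 2)*(r^5 - 2*r^4 - 17*r^3 + 34*r^2 + 16*r - 32) = (r - 2)*(r + 4)*(r^4 - 6*r^3 + 7*r^2 + 6*r - 8) = (r - 4)*(r - 2)*(r + 4)*(r^3 - 2*r^2 - r + 2) = (r - 4)*(r - 2)*(r - 1)*(r + 4)*(r^2 - r - 2) = (r - 4)*(r - 2)*(r - 1)*(r + 1)*(r + 4)*(r - 2)
(3) = (w + 4)*(w^2 - 3*w + 2) = (w - 1)*(w + 4)*(w - 2)
(4) = (m - 4)*(m^2 - 4*m) = m*(m - 4)*(m - 4)
(5) = (q - 5)*(q^2 - 4*q + 3) = (q - 5)*(q - 3)*(q - 1)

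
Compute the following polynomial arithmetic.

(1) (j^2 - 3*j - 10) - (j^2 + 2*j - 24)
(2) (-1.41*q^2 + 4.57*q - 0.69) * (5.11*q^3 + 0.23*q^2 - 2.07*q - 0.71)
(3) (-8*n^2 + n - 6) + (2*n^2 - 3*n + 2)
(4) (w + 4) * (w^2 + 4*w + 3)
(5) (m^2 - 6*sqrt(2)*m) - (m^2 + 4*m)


(1) = 14 - 5*j
(2) = -7.2051*q^5 + 23.0284*q^4 + 0.4439*q^3 - 8.6175*q^2 - 1.8164*q + 0.4899
(3) = -6*n^2 - 2*n - 4
(4) = w^3 + 8*w^2 + 19*w + 12
(5) = -6*sqrt(2)*m - 4*m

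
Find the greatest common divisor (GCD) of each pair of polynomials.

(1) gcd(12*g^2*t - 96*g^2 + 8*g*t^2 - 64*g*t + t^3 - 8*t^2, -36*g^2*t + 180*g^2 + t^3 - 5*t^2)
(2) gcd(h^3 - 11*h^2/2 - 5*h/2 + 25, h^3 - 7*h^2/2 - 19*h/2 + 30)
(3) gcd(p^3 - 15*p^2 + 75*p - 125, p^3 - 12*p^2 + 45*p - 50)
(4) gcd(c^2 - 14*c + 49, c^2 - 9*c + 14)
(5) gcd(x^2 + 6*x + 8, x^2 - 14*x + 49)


(1) = gcd((2*g + t)*(6*g + t)*(t - 8), (-6*g + t)*(6*g + t)*(t - 5)) = 6*g + t
(2) = h - 5/2
(3) = p^2 - 10*p + 25
(4) = gcd((c - 7)^2, (c - 7)*(c - 2)) = c - 7
(5) = gcd((x + 2)*(x + 4), (x - 7)^2) = 1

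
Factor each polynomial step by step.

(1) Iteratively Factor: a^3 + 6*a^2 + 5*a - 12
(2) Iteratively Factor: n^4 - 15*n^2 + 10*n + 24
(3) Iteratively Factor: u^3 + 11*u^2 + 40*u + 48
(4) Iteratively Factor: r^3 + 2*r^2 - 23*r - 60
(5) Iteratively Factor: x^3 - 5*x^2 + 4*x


(1) = (a + 4)*(a^2 + 2*a - 3) = (a + 3)*(a + 4)*(a - 1)
(2) = (n + 1)*(n^3 - n^2 - 14*n + 24) = (n + 1)*(n + 4)*(n^2 - 5*n + 6) = (n - 2)*(n + 1)*(n + 4)*(n - 3)
(3) = (u + 4)*(u^2 + 7*u + 12) = (u + 4)^2*(u + 3)
(4) = (r + 4)*(r^2 - 2*r - 15) = (r - 5)*(r + 4)*(r + 3)
(5) = (x)*(x^2 - 5*x + 4) = x*(x - 1)*(x - 4)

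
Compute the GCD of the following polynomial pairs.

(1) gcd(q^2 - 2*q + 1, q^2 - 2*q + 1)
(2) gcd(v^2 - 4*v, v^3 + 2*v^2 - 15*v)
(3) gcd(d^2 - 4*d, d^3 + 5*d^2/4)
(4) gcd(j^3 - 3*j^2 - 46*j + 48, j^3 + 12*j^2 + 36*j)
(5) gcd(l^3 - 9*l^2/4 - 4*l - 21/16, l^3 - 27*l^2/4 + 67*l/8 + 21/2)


(1) = q^2 - 2*q + 1
(2) = gcd(v*(v - 4), v*(v - 3)*(v + 5)) = v
(3) = gcd(d*(d - 4), d^2*(d + 5/4)) = d
(4) = gcd((j - 8)*(j - 1)*(j + 6), j*(j + 6)^2) = j + 6
(5) = gcd((l - 7/2)*(l + 1/2)*(l + 3/4), (l - 4)*(l - 7/2)*(l + 3/4)) = l^2 - 11*l/4 - 21/8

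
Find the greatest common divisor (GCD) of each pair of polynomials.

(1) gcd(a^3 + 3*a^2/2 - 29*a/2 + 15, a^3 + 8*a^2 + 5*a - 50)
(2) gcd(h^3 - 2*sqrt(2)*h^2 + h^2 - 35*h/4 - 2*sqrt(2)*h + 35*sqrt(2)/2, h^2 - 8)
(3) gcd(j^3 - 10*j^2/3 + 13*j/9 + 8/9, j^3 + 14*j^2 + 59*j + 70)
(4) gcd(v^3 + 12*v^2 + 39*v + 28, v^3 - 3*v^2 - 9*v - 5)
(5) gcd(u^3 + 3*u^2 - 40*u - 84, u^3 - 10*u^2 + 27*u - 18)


(1) = a^2 + 3*a - 10
(2) = gcd((h - 5/2)*(h + 7/2)*(h - 2*sqrt(2)), (h - 2*sqrt(2))*(h + 2*sqrt(2))) = h - 2*sqrt(2)
(3) = gcd((j - 8/3)*(j - 1)*(j + 1/3), (j + 2)*(j + 5)*(j + 7)) = 1
(4) = v + 1
(5) = gcd((u - 6)*(u + 2)*(u + 7), (u - 6)*(u - 3)*(u - 1)) = u - 6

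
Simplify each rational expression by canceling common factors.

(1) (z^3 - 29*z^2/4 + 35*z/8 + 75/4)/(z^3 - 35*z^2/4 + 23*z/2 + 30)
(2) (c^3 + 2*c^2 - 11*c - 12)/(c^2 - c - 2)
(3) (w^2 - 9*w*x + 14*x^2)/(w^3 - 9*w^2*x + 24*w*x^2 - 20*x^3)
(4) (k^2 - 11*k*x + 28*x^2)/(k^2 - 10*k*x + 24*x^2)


(1) = (2*z - 5)/(2*z - 8)
(2) = (c^2 + c - 12)/(c - 2)
(3) = (w - 7*x)/(w^2 - 7*w*x + 10*x^2)
(4) = (-k + 7*x)/(-k + 6*x)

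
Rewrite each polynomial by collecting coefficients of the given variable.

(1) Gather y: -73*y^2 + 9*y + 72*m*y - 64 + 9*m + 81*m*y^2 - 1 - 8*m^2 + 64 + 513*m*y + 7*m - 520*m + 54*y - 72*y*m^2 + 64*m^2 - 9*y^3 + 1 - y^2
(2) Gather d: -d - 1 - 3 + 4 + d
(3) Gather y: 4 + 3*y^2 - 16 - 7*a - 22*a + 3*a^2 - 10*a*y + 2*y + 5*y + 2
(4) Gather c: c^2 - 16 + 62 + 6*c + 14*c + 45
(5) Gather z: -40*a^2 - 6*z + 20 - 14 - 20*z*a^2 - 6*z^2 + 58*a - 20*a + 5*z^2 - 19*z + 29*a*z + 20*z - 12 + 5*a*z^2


(1) = 56*m^2 - 504*m - 9*y^3 + y^2*(81*m - 74) + y*(-72*m^2 + 585*m + 63)
(2) = 0
(3) = 3*a^2 - 29*a + 3*y^2 + y*(7 - 10*a) - 10
(4) = c^2 + 20*c + 91
(5) = -40*a^2 + 38*a + z^2*(5*a - 1) + z*(-20*a^2 + 29*a - 5) - 6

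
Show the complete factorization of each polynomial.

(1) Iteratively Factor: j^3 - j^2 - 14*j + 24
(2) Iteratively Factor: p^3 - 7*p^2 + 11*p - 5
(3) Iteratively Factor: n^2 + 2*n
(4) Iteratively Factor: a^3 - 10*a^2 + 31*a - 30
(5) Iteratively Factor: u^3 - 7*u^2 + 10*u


(1) = (j + 4)*(j^2 - 5*j + 6) = (j - 3)*(j + 4)*(j - 2)
(2) = (p - 1)*(p^2 - 6*p + 5) = (p - 5)*(p - 1)*(p - 1)
(3) = (n)*(n + 2)
(4) = (a - 5)*(a^2 - 5*a + 6) = (a - 5)*(a - 2)*(a - 3)
(5) = (u - 2)*(u^2 - 5*u) = (u - 5)*(u - 2)*(u)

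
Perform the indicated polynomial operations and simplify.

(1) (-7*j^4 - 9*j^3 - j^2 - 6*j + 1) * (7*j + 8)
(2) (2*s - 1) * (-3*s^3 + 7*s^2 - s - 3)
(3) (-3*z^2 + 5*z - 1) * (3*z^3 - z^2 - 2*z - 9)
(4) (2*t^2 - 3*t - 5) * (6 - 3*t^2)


(1) = -49*j^5 - 119*j^4 - 79*j^3 - 50*j^2 - 41*j + 8
(2) = -6*s^4 + 17*s^3 - 9*s^2 - 5*s + 3
(3) = -9*z^5 + 18*z^4 - 2*z^3 + 18*z^2 - 43*z + 9
(4) = -6*t^4 + 9*t^3 + 27*t^2 - 18*t - 30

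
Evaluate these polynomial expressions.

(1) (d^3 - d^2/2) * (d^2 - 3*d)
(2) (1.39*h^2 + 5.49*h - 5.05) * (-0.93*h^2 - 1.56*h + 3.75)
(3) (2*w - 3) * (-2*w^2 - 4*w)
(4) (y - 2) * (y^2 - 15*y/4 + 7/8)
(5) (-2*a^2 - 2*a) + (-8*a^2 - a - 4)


(1) = d^5 - 7*d^4/2 + 3*d^3/2
(2) = -1.2927*h^4 - 7.2741*h^3 + 1.3446*h^2 + 28.4655*h - 18.9375
(3) = -4*w^3 - 2*w^2 + 12*w
(4) = y^3 - 23*y^2/4 + 67*y/8 - 7/4
(5) = -10*a^2 - 3*a - 4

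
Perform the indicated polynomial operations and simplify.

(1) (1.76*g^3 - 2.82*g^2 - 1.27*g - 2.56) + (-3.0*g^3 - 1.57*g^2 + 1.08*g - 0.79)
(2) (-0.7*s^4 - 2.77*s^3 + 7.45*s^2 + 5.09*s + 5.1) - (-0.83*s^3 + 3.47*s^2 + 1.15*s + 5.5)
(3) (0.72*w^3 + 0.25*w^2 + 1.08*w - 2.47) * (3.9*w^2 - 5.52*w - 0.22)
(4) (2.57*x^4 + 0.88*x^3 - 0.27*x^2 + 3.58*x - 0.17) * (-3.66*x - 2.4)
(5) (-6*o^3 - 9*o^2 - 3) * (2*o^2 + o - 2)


(1) = -1.24*g^3 - 4.39*g^2 - 0.19*g - 3.35
(2) = -0.7*s^4 - 1.94*s^3 + 3.98*s^2 + 3.94*s - 0.4
(3) = 2.808*w^5 - 2.9994*w^4 + 2.6736*w^3 - 15.6496*w^2 + 13.3968*w + 0.5434
(4) = -9.4062*x^5 - 9.3888*x^4 - 1.1238*x^3 - 12.4548*x^2 - 7.9698*x + 0.408
(5) = -12*o^5 - 24*o^4 + 3*o^3 + 12*o^2 - 3*o + 6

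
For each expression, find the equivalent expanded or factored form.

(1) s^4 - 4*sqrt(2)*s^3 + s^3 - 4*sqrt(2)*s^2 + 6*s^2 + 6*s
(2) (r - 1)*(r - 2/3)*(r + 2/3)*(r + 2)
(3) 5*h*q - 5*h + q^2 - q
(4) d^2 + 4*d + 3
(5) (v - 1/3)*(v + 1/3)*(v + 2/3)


(1) = s*(s + 1)*(s - 3*sqrt(2))*(s - sqrt(2))
(2) = r^4 + r^3 - 22*r^2/9 - 4*r/9 + 8/9
(3) = (5*h + q)*(q - 1)
(4) = (d + 1)*(d + 3)
(5) = v^3 + 2*v^2/3 - v/9 - 2/27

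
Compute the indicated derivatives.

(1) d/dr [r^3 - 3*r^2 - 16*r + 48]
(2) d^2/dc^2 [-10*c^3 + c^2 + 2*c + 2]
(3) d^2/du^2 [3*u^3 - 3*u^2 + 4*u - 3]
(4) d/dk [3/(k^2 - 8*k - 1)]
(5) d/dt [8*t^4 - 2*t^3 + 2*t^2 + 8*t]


(1) = 3*r^2 - 6*r - 16
(2) = 2 - 60*c
(3) = 18*u - 6
(4) = 6*(4 - k)/(-k^2 + 8*k + 1)^2
(5) = 32*t^3 - 6*t^2 + 4*t + 8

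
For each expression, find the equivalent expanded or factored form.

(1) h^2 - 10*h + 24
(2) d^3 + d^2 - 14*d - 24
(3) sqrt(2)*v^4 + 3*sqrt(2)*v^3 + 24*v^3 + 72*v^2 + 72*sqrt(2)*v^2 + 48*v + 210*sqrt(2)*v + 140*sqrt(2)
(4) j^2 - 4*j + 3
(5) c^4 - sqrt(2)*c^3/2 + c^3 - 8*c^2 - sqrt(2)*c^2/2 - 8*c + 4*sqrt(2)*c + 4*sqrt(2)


(1) = (h - 6)*(h - 4)
(2) = (d - 4)*(d + 2)*(d + 3)
(3) = (v + 2)*(v + 5*sqrt(2))*(v + 7*sqrt(2))*(sqrt(2)*v + sqrt(2))
(4) = (j - 3)*(j - 1)
(5) = (c + 1)*(c - 2*sqrt(2))*(c - sqrt(2)/2)*(c + 2*sqrt(2))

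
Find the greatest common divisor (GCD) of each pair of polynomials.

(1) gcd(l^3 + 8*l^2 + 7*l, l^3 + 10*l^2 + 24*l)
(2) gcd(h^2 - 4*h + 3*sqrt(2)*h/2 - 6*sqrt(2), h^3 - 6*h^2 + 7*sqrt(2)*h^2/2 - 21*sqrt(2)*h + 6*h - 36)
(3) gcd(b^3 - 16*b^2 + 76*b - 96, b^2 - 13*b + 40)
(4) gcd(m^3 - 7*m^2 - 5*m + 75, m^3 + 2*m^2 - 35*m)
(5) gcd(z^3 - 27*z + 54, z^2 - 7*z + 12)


(1) = gcd(l*(l + 1)*(l + 7), l*(l + 4)*(l + 6)) = l
(2) = gcd((h - 4)*(h + 3*sqrt(2)/2), (h - 6)*(h + 3*sqrt(2)/2)*(h + 2*sqrt(2))) = h + 3*sqrt(2)/2
(3) = b - 8
(4) = gcd((m - 5)^2*(m + 3), m*(m - 5)*(m + 7)) = m - 5
(5) = z - 3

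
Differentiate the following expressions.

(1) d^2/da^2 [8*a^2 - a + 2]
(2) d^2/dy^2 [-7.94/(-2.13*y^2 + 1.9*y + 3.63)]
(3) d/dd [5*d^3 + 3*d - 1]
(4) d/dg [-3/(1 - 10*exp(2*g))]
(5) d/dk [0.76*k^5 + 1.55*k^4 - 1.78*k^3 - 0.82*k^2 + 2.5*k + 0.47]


(1) = 16
(2) = (72.045972*y^2 - 64.26636*y - 7.94*(4.26*y - 1.9)*(8.52*y - 3.8) - 122.782572)/(-2.13*y^2 + 1.9*y + 3.63)^3
(3) = 15*d^2 + 3
(4) = -60*exp(2*g)/(10*exp(2*g) - 1)^2
(5) = 3.8*k^4 + 6.2*k^3 - 5.34*k^2 - 1.64*k + 2.5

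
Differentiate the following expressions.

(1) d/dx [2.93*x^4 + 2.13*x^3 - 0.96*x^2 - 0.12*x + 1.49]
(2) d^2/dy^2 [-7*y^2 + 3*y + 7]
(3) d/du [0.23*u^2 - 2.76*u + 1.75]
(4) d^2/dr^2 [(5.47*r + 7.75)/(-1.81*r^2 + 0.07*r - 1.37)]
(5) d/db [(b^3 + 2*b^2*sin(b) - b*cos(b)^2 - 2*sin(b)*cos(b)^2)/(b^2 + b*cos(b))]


(1) = 11.72*x^3 + 6.39*x^2 - 1.92*x - 0.12
(2) = -14
(3) = 0.46*u - 2.76
(4) = (-(3.62*r - 0.07)*(5.47*r + 7.75)*(7.24*r - 0.14) + (59.4042*r + 27.2892)*(1.81*r^2 - 0.07*r + 1.37))/(1.81*r^2 - 0.07*r + 1.37)^3
(5) = sin(b) + 2*cos(b) + 1 - 2*cos(2*b)/b + sin(2*b)/b^2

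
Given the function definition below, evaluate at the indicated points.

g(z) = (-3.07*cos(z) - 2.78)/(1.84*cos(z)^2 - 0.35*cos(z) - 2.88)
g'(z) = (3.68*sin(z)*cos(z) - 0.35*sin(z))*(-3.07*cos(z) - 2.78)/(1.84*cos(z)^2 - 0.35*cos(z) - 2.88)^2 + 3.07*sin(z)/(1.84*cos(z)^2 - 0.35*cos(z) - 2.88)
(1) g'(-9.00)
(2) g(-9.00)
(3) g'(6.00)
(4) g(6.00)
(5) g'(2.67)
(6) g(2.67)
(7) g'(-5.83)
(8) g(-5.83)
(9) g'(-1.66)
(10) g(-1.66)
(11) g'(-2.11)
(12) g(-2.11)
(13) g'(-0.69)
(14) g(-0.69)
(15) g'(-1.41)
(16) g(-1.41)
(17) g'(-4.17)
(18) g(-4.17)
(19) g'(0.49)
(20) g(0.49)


(1) = 1.25
(2) = -0.02
(3) = 2.77
(4) = 3.77
(5) = -1.20
(6) = 0.04
(7) = -3.25
(8) = 3.24
(9) = 0.87
(10) = 0.88
(11) = 0.72
(12) = 0.54
(13) = 2.88
(14) = 2.50
(15) = 1.14
(16) = 1.13
(17) = -0.72
(18) = 0.54
(19) = -3.25
(20) = 3.13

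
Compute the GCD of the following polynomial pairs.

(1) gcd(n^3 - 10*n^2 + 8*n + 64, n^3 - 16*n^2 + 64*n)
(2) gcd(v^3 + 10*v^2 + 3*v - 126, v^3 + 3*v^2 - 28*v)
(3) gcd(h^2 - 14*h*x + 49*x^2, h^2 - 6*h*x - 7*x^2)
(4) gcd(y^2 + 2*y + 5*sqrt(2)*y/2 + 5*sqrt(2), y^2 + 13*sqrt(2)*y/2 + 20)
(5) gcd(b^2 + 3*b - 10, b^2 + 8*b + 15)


(1) = n - 8
(2) = v + 7
(3) = -h + 7*x
(4) = y + 5*sqrt(2)/2
(5) = b + 5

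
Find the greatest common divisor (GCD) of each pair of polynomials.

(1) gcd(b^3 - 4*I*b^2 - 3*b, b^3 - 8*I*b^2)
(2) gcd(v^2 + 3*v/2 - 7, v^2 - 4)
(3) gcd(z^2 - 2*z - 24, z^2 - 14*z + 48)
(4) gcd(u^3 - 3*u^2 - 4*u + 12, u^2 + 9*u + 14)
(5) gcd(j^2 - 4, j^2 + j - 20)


(1) = gcd(b*(b - 3*I)*(b - I), b^2*(b - 8*I)) = b
(2) = gcd((v - 2)*(v + 7/2), (v - 2)*(v + 2)) = v - 2
(3) = z - 6
(4) = gcd((u - 3)*(u - 2)*(u + 2), (u + 2)*(u + 7)) = u + 2
(5) = 1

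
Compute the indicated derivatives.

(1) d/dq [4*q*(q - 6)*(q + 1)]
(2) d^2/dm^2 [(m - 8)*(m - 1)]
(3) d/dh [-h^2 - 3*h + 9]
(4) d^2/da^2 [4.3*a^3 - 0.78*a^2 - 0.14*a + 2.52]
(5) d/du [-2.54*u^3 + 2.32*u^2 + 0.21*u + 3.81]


(1) = 12*q^2 - 40*q - 24
(2) = 2
(3) = -2*h - 3
(4) = 25.8*a - 1.56
(5) = -7.62*u^2 + 4.64*u + 0.21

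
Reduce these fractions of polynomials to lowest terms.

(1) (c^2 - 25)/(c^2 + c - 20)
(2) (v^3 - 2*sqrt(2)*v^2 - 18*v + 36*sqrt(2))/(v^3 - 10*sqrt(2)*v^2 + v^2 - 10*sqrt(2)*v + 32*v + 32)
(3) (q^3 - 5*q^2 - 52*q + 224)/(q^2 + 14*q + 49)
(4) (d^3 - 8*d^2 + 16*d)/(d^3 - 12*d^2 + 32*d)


(1) = (c - 5)/(c - 4)
(2) = (v^2 - 18)/(v^2 + v*(1 - 8*sqrt(2)) - 8*sqrt(2))
(3) = (q^2 - 12*q + 32)/(q + 7)
(4) = (d - 4)/(d - 8)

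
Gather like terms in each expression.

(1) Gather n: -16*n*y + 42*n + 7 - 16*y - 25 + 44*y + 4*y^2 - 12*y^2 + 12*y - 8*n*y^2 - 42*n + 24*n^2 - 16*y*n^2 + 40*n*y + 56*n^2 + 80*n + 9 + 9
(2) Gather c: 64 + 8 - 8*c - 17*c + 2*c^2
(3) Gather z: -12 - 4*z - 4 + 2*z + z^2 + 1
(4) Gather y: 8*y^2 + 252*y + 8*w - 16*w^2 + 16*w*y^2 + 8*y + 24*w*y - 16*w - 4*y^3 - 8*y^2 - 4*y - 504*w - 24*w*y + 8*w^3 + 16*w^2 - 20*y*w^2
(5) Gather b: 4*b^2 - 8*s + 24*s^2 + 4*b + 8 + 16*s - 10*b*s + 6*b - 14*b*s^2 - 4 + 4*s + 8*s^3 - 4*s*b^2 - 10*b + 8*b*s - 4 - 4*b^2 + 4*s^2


(1) = n^2*(80 - 16*y) + n*(-8*y^2 + 24*y + 80) - 8*y^2 + 40*y
(2) = 2*c^2 - 25*c + 72
(3) = z^2 - 2*z - 15
(4) = 8*w^3 + 16*w*y^2 - 512*w - 4*y^3 + y*(256 - 20*w^2)
(5) = -4*b^2*s + b*(-14*s^2 - 2*s) + 8*s^3 + 28*s^2 + 12*s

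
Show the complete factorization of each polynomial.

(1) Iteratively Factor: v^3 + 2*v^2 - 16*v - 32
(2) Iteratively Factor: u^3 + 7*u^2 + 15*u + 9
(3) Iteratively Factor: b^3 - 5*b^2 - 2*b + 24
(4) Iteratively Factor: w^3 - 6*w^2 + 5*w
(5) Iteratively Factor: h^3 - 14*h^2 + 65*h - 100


(1) = (v + 4)*(v^2 - 2*v - 8) = (v - 4)*(v + 4)*(v + 2)
(2) = (u + 3)*(u^2 + 4*u + 3) = (u + 1)*(u + 3)*(u + 3)
(3) = (b - 4)*(b^2 - b - 6) = (b - 4)*(b + 2)*(b - 3)
(4) = (w)*(w^2 - 6*w + 5) = w*(w - 1)*(w - 5)
(5) = (h - 5)*(h^2 - 9*h + 20) = (h - 5)^2*(h - 4)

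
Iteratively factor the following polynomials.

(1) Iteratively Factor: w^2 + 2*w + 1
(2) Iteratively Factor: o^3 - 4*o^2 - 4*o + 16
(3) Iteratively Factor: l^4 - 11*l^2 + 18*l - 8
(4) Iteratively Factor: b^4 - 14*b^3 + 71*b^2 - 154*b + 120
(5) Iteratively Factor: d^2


(1) = (w + 1)*(w + 1)
(2) = (o - 2)*(o^2 - 2*o - 8) = (o - 2)*(o + 2)*(o - 4)
(3) = (l + 4)*(l^3 - 4*l^2 + 5*l - 2) = (l - 1)*(l + 4)*(l^2 - 3*l + 2) = (l - 2)*(l - 1)*(l + 4)*(l - 1)
(4) = (b - 5)*(b^3 - 9*b^2 + 26*b - 24) = (b - 5)*(b - 3)*(b^2 - 6*b + 8) = (b - 5)*(b - 3)*(b - 2)*(b - 4)
(5) = (d)*(d)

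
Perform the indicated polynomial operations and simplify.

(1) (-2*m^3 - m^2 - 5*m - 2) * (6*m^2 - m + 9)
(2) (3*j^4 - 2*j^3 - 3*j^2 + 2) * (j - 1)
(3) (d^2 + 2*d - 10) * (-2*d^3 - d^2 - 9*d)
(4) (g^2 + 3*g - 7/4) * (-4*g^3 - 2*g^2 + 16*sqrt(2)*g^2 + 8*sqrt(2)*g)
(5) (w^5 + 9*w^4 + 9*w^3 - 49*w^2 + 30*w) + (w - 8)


(1) = -12*m^5 - 4*m^4 - 47*m^3 - 16*m^2 - 43*m - 18
(2) = 3*j^5 - 5*j^4 - j^3 + 3*j^2 + 2*j - 2
(3) = -2*d^5 - 5*d^4 + 9*d^3 - 8*d^2 + 90*d
(4) = -4*g^5 - 14*g^4 + 16*sqrt(2)*g^4 + g^3 + 56*sqrt(2)*g^3 - 4*sqrt(2)*g^2 + 7*g^2/2 - 14*sqrt(2)*g
(5) = w^5 + 9*w^4 + 9*w^3 - 49*w^2 + 31*w - 8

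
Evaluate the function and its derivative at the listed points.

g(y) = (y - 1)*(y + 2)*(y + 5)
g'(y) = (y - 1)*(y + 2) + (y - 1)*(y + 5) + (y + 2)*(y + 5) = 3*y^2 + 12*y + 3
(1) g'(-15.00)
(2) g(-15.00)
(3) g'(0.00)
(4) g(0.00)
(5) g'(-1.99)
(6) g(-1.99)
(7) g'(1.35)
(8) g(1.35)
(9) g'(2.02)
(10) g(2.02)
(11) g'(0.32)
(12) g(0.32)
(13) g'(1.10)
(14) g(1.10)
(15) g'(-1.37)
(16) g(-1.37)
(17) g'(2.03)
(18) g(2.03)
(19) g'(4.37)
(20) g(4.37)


(1) = 498.00
(2) = -2080.00
(3) = 3.00
(4) = -10.00
(5) = -9.00
(6) = -0.09
(7) = 24.67
(8) = 7.45
(9) = 39.48
(10) = 28.78
(11) = 7.15
(12) = -8.39
(13) = 19.83
(14) = 1.89
(15) = -7.81
(16) = -5.42
(17) = 39.72
(18) = 29.18
(19) = 112.73
(20) = 201.14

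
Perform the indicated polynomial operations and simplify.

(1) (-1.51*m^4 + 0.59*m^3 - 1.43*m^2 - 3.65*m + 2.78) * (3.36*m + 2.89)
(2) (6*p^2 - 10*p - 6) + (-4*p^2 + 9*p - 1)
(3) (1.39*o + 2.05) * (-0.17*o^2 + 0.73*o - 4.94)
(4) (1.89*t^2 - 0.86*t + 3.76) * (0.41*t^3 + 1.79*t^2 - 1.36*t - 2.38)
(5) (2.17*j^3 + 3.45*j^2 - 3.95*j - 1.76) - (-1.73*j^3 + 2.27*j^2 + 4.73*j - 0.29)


(1) = -5.0736*m^5 - 2.3815*m^4 - 3.0997*m^3 - 16.3967*m^2 - 1.2077*m + 8.0342
(2) = 2*p^2 - p - 7
(3) = -0.2363*o^3 + 0.6662*o^2 - 5.3701*o - 10.127
(4) = 0.7749*t^5 + 3.0305*t^4 - 2.5682*t^3 + 3.4018*t^2 - 3.0668*t - 8.9488
(5) = 3.9*j^3 + 1.18*j^2 - 8.68*j - 1.47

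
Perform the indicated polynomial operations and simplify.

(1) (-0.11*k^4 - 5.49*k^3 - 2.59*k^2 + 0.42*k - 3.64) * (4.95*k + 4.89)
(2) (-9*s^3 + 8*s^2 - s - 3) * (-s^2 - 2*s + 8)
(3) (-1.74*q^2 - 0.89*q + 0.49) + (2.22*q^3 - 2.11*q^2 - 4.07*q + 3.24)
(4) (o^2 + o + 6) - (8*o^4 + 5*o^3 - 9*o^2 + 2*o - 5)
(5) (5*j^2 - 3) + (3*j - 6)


(1) = -0.5445*k^5 - 27.7134*k^4 - 39.6666*k^3 - 10.5861*k^2 - 15.9642*k - 17.7996
(2) = 9*s^5 + 10*s^4 - 87*s^3 + 69*s^2 - 2*s - 24
(3) = 2.22*q^3 - 3.85*q^2 - 4.96*q + 3.73
(4) = -8*o^4 - 5*o^3 + 10*o^2 - o + 11
(5) = 5*j^2 + 3*j - 9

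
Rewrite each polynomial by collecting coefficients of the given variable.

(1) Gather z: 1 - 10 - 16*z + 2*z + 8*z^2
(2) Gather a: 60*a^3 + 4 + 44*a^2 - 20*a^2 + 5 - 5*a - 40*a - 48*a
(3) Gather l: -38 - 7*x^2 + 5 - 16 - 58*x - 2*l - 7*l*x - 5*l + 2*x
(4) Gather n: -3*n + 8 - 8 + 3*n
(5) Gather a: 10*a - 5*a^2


(1) = 8*z^2 - 14*z - 9
(2) = 60*a^3 + 24*a^2 - 93*a + 9
(3) = l*(-7*x - 7) - 7*x^2 - 56*x - 49
(4) = 0
(5) = -5*a^2 + 10*a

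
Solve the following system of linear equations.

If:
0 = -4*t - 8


Then:
t = -2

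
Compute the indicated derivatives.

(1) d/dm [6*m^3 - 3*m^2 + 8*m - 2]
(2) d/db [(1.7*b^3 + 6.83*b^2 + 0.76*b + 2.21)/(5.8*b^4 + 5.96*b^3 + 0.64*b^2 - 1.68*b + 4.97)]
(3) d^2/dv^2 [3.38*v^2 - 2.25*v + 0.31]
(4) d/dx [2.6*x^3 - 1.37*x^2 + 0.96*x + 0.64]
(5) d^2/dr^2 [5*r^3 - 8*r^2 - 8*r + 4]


(1) = 18*m^2 - 6*m + 8
(2) = (-9.86*b^6 - 79.228*b^5 - 52.8428*b^4 - 66.0432*b^3 - 26.1286*b^2 + 65.0614*b + 7.49)/(33.64*b^8 + 69.136*b^7 + 42.9456*b^6 - 11.8592*b^5 + 38.036*b^4 + 57.092*b^3 + 9.184*b^2 - 16.6992*b + 24.7009)
(3) = 6.76000000000000
(4) = 7.8*x^2 - 2.74*x + 0.96
(5) = 30*r - 16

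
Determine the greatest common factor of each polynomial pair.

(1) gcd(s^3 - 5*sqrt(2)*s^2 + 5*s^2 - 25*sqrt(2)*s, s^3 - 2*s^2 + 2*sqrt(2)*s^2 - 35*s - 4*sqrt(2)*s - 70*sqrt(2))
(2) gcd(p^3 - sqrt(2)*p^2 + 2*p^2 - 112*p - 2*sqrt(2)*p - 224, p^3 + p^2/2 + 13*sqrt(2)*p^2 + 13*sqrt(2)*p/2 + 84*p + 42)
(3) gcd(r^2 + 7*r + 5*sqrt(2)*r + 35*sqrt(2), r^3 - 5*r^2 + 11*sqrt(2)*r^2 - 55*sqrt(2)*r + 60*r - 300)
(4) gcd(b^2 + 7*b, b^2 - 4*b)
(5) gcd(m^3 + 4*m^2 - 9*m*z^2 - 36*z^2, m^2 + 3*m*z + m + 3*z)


(1) = s + 5
(2) = p + 7*sqrt(2)
(3) = gcd((r + 7)*(r + 5*sqrt(2)), (r - 5)*(r + 5*sqrt(2))*(r + 6*sqrt(2))) = r + 5*sqrt(2)
(4) = gcd(b*(b + 7), b*(b - 4)) = b
(5) = gcd((m + 4)*(m - 3*z)*(m + 3*z), (m + 1)*(m + 3*z)) = m + 3*z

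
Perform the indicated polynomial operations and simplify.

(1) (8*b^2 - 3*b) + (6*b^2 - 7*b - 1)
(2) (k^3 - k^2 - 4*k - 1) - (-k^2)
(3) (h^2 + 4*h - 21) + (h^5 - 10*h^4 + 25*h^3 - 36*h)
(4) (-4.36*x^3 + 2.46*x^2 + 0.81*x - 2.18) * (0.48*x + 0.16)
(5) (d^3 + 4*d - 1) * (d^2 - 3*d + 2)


(1) = 14*b^2 - 10*b - 1
(2) = k^3 - 4*k - 1
(3) = h^5 - 10*h^4 + 25*h^3 + h^2 - 32*h - 21
(4) = -2.0928*x^4 + 0.4832*x^3 + 0.7824*x^2 - 0.9168*x - 0.3488
(5) = d^5 - 3*d^4 + 6*d^3 - 13*d^2 + 11*d - 2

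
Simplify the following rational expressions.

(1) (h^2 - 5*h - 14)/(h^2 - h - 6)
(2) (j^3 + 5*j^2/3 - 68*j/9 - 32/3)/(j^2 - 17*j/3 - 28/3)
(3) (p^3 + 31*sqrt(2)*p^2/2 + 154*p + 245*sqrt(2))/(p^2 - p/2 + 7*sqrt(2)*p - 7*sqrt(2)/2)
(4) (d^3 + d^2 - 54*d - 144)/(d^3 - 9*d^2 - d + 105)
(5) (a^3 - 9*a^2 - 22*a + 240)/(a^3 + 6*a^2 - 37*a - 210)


(1) = (h - 7)/(h - 3)
(2) = (3*j^2 + j - 24)/(3*j - 21)
(3) = (4*p^2 + 34*sqrt(2)*p + 140)/(4*p - 2)
(4) = (d^2 - 2*d - 48)/(d^2 - 12*d + 35)
(5) = (a - 8)/(a + 7)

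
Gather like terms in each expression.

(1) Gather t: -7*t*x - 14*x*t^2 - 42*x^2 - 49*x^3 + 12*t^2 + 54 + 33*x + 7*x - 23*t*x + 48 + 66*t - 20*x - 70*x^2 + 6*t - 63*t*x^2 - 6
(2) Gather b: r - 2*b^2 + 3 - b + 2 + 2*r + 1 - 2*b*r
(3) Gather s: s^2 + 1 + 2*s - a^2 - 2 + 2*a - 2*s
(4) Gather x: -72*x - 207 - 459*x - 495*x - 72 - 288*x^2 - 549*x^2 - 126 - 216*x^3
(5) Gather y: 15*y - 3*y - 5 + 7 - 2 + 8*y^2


(1) = t^2*(12 - 14*x) + t*(-63*x^2 - 30*x + 72) - 49*x^3 - 112*x^2 + 20*x + 96
(2) = -2*b^2 + b*(-2*r - 1) + 3*r + 6
(3) = -a^2 + 2*a + s^2 - 1
(4) = -216*x^3 - 837*x^2 - 1026*x - 405
(5) = 8*y^2 + 12*y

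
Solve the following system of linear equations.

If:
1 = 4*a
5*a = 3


Then:
No Solution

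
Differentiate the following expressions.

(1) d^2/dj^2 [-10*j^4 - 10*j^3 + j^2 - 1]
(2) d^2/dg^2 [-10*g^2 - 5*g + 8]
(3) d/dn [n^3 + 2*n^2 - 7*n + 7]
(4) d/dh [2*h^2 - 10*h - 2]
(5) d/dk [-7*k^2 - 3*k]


(1) = -120*j^2 - 60*j + 2
(2) = -20
(3) = 3*n^2 + 4*n - 7
(4) = 4*h - 10
(5) = -14*k - 3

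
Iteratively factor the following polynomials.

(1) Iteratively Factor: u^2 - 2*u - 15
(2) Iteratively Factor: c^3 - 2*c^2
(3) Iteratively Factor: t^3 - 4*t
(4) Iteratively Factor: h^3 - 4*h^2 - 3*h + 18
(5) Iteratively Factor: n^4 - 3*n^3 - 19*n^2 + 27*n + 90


(1) = (u + 3)*(u - 5)
(2) = (c)*(c^2 - 2*c) = c^2*(c - 2)
(3) = (t)*(t^2 - 4) = t*(t + 2)*(t - 2)
(4) = (h - 3)*(h^2 - h - 6) = (h - 3)^2*(h + 2)
(5) = (n + 3)*(n^3 - 6*n^2 - n + 30) = (n + 2)*(n + 3)*(n^2 - 8*n + 15) = (n - 5)*(n + 2)*(n + 3)*(n - 3)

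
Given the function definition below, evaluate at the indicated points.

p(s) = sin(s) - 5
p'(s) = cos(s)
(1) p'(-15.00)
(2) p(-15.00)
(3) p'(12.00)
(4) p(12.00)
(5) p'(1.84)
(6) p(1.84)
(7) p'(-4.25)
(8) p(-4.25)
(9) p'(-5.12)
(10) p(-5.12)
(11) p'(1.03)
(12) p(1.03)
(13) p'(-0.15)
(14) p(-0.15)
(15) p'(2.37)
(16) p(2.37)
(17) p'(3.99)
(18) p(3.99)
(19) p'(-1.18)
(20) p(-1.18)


(1) = -0.76
(2) = -5.65
(3) = 0.84
(4) = -5.54
(5) = -0.27
(6) = -4.04
(7) = -0.45
(8) = -4.11
(9) = 0.40
(10) = -4.08
(11) = 0.51
(12) = -4.14
(13) = 0.99
(14) = -5.15
(15) = -0.72
(16) = -4.30
(17) = -0.66
(18) = -5.75
(19) = 0.38
(20) = -5.92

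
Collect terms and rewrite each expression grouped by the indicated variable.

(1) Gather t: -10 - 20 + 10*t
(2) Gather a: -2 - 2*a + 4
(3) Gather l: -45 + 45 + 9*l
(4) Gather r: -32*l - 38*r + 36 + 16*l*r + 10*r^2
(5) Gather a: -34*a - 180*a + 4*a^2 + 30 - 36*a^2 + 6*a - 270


(1) = 10*t - 30
(2) = 2 - 2*a
(3) = 9*l
(4) = -32*l + 10*r^2 + r*(16*l - 38) + 36
(5) = -32*a^2 - 208*a - 240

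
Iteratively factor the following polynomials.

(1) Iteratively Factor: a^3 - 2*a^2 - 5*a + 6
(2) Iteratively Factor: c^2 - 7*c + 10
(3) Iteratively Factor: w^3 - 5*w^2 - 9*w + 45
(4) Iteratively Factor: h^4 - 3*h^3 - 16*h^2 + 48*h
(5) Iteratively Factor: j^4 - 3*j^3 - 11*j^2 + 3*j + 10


(1) = (a - 1)*(a^2 - a - 6) = (a - 1)*(a + 2)*(a - 3)
(2) = (c - 5)*(c - 2)
(3) = (w - 3)*(w^2 - 2*w - 15) = (w - 5)*(w - 3)*(w + 3)
(4) = (h - 4)*(h^3 + h^2 - 12*h) = (h - 4)*(h - 3)*(h^2 + 4*h) = h*(h - 4)*(h - 3)*(h + 4)
(5) = (j - 5)*(j^3 + 2*j^2 - j - 2) = (j - 5)*(j - 1)*(j^2 + 3*j + 2) = (j - 5)*(j - 1)*(j + 1)*(j + 2)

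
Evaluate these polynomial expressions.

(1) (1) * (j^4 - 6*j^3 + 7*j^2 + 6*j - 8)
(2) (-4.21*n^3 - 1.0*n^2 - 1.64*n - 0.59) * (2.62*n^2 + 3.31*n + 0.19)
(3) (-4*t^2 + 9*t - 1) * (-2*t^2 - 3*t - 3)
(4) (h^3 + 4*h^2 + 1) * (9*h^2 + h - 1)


(1) = j^4 - 6*j^3 + 7*j^2 + 6*j - 8
(2) = -11.0302*n^5 - 16.5551*n^4 - 8.4067*n^3 - 7.1642*n^2 - 2.2645*n - 0.1121
(3) = 8*t^4 - 6*t^3 - 13*t^2 - 24*t + 3
(4) = 9*h^5 + 37*h^4 + 3*h^3 + 5*h^2 + h - 1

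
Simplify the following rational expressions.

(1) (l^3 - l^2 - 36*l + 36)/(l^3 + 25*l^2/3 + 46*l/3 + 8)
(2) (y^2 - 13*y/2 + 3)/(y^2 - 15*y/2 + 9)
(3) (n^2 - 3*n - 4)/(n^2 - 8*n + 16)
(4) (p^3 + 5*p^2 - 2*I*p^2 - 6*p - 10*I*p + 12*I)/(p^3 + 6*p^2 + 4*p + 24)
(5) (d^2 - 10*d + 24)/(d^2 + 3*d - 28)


(1) = (3*l^2 - 21*l + 18)/(3*l^2 + 7*l + 4)
(2) = (2*y - 1)/(2*y - 3)
(3) = (n + 1)/(n - 4)
(4) = (p - 1)/(p + 2*I)
(5) = (d - 6)/(d + 7)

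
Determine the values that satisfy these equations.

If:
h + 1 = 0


Then:
h = -1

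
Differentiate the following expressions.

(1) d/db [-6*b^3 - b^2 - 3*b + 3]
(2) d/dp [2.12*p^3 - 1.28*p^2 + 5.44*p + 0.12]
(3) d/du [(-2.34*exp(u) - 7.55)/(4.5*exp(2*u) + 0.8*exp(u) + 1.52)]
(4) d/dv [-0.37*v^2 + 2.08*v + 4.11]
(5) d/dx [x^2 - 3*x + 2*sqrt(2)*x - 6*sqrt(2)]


(1) = -18*b^2 - 2*b - 3
(2) = 6.36*p^2 - 2.56*p + 5.44
(3) = (10.53*exp(2*u) + 67.95*exp(u) + 2.4832)*exp(u)/(20.25*exp(4*u) + 7.2*exp(3*u) + 14.32*exp(2*u) + 2.432*exp(u) + 2.3104)
(4) = 2.08 - 0.74*v
(5) = 2*x - 3 + 2*sqrt(2)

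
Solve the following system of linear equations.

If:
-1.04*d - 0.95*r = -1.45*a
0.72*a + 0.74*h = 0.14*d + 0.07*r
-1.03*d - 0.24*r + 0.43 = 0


Then:
a = 0.488048208905256*r + 0.299430867090726
d = 0.41747572815534 - 0.233009708737864*r
h = -0.424346040047413*r - 0.212356246437264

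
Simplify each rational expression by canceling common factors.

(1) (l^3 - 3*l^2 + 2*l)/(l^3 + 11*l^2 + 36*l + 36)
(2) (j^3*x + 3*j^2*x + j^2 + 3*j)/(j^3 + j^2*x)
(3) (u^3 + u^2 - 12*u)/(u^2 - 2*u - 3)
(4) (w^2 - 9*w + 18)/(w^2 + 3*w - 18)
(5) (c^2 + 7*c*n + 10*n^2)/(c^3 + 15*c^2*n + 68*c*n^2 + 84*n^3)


(1) = (l^3 - 3*l^2 + 2*l)/(l^3 + 11*l^2 + 36*l + 36)
(2) = (j^2*x + 3*j*x + j + 3)/(j^2 + j*x)
(3) = (u^2 + 4*u)/(u + 1)
(4) = (w - 6)/(w + 6)
(5) = (c + 5*n)/(c^2 + 13*c*n + 42*n^2)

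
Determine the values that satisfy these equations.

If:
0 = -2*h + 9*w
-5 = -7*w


Then:
h = 45/14
w = 5/7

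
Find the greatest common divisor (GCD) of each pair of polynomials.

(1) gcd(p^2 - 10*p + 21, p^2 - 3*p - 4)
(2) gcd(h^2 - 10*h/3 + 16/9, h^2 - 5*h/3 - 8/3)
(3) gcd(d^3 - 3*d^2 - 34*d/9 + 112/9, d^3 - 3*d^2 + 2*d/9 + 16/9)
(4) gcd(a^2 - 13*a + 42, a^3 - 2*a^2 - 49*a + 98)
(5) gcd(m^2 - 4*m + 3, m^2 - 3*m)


(1) = 1
(2) = h - 8/3
(3) = gcd((d - 8/3)*(d - 7/3)*(d + 2), (d - 8/3)*(d - 1)*(d + 2/3)) = d - 8/3
(4) = a - 7
(5) = m - 3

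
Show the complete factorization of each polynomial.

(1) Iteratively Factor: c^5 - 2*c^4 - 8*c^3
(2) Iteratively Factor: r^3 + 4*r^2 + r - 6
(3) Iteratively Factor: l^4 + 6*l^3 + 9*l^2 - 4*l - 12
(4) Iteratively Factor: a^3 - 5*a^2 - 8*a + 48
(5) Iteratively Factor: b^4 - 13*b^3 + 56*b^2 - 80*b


(1) = (c)*(c^4 - 2*c^3 - 8*c^2) = c^2*(c^3 - 2*c^2 - 8*c) = c^3*(c^2 - 2*c - 8) = c^3*(c + 2)*(c - 4)
(2) = (r + 2)*(r^2 + 2*r - 3) = (r - 1)*(r + 2)*(r + 3)
(3) = (l + 2)*(l^3 + 4*l^2 + l - 6) = (l + 2)*(l + 3)*(l^2 + l - 2) = (l + 2)^2*(l + 3)*(l - 1)
(4) = (a - 4)*(a^2 - a - 12) = (a - 4)^2*(a + 3)
(5) = (b - 4)*(b^3 - 9*b^2 + 20*b) = (b - 4)^2*(b^2 - 5*b) = (b - 5)*(b - 4)^2*(b)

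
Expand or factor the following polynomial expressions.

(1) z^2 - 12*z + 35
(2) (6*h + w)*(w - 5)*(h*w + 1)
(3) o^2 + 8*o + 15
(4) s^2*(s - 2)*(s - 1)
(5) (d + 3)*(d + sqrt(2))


(1) = (z - 7)*(z - 5)
(2) = 6*h^2*w^2 - 30*h^2*w + h*w^3 - 5*h*w^2 + 6*h*w - 30*h + w^2 - 5*w
(3) = (o + 3)*(o + 5)
(4) = s^4 - 3*s^3 + 2*s^2
(5) = d^2 + sqrt(2)*d + 3*d + 3*sqrt(2)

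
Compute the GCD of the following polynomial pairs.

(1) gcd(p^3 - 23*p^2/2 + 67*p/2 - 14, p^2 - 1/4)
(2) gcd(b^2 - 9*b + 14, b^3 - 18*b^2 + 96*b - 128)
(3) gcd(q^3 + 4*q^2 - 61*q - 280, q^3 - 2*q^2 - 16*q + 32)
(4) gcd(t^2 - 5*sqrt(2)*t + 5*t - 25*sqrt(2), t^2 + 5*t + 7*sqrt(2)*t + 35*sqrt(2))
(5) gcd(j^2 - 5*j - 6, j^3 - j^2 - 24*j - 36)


(1) = gcd((p - 7)*(p - 4)*(p - 1/2), (p - 1/2)*(p + 1/2)) = p - 1/2
(2) = b - 2
(3) = gcd((q - 8)*(q + 5)*(q + 7), (q - 4)*(q - 2)*(q + 4)) = 1
(4) = gcd((t + 5)*(t - 5*sqrt(2)), (t + 5)*(t + 7*sqrt(2))) = t + 5
(5) = j - 6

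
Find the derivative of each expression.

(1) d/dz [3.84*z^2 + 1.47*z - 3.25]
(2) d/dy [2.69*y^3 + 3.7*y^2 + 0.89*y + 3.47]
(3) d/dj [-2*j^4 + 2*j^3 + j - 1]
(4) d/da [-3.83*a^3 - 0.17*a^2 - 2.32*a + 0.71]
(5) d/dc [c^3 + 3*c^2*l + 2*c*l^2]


(1) = 7.68*z + 1.47
(2) = 8.07*y^2 + 7.4*y + 0.89
(3) = -8*j^3 + 6*j^2 + 1
(4) = -11.49*a^2 - 0.34*a - 2.32
(5) = 3*c^2 + 6*c*l + 2*l^2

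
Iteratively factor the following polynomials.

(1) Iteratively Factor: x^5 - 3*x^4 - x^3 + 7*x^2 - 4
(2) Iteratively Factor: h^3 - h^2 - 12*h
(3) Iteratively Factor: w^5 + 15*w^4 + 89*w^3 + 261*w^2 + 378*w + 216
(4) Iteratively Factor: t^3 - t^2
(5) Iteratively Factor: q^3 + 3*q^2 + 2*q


(1) = (x - 1)*(x^4 - 2*x^3 - 3*x^2 + 4*x + 4) = (x - 2)*(x - 1)*(x^3 - 3*x - 2) = (x - 2)*(x - 1)*(x + 1)*(x^2 - x - 2) = (x - 2)*(x - 1)*(x + 1)^2*(x - 2)
(2) = (h - 4)*(h^2 + 3*h) = h*(h - 4)*(h + 3)
(3) = (w + 3)*(w^4 + 12*w^3 + 53*w^2 + 102*w + 72) = (w + 3)*(w + 4)*(w^3 + 8*w^2 + 21*w + 18) = (w + 3)^2*(w + 4)*(w^2 + 5*w + 6) = (w + 3)^3*(w + 4)*(w + 2)
(4) = (t)*(t^2 - t) = t^2*(t - 1)
(5) = (q + 1)*(q^2 + 2*q) = (q + 1)*(q + 2)*(q)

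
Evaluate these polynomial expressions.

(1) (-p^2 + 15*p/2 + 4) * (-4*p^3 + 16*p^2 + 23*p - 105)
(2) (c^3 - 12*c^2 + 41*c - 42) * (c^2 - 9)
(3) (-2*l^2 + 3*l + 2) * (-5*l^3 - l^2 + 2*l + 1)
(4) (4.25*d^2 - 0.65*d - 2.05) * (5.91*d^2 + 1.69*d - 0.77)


(1) = 4*p^5 - 46*p^4 + 81*p^3 + 683*p^2/2 - 1391*p/2 - 420
(2) = c^5 - 12*c^4 + 32*c^3 + 66*c^2 - 369*c + 378
(3) = 10*l^5 - 13*l^4 - 17*l^3 + 2*l^2 + 7*l + 2
(4) = 25.1175*d^4 + 3.341*d^3 - 16.4865*d^2 - 2.964*d + 1.5785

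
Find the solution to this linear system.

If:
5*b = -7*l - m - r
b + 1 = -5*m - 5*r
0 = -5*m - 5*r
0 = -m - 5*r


Then:
b = -1
l = 5/7
m = 0
r = 0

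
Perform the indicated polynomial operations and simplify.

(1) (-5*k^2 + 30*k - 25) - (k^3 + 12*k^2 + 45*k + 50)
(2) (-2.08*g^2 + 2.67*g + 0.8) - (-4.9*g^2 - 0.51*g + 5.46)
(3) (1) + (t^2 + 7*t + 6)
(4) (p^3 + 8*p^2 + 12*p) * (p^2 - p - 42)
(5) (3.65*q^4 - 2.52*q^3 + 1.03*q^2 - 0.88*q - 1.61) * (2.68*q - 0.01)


(1) = -k^3 - 17*k^2 - 15*k - 75
(2) = 2.82*g^2 + 3.18*g - 4.66
(3) = t^2 + 7*t + 7
(4) = p^5 + 7*p^4 - 38*p^3 - 348*p^2 - 504*p
(5) = 9.782*q^5 - 6.7901*q^4 + 2.7856*q^3 - 2.3687*q^2 - 4.306*q + 0.0161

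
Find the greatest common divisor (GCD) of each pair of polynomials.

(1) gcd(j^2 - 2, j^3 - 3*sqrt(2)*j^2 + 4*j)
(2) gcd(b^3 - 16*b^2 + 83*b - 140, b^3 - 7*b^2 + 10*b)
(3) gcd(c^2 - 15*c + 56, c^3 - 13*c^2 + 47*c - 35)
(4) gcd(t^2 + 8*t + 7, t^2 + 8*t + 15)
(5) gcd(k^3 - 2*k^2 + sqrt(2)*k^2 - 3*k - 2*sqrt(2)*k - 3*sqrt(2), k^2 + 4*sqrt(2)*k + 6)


(1) = gcd((j - sqrt(2))*(j + sqrt(2)), j*(j - 2*sqrt(2))*(j - sqrt(2))) = j - sqrt(2)
(2) = b - 5
(3) = c - 7
(4) = gcd((t + 1)*(t + 7), (t + 3)*(t + 5)) = 1
(5) = gcd((k - 3)*(k + 1)*(k + sqrt(2)), (k + sqrt(2))*(k + 3*sqrt(2))) = k + sqrt(2)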